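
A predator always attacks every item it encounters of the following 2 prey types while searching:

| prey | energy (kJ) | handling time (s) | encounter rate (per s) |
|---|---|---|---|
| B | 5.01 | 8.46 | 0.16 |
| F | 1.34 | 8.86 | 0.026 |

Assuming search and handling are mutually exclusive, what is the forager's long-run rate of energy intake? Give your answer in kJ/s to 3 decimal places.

R = (0.16×5.01 + 0.026×1.34) / (1 + 0.16×8.46 + 0.026×8.86) = 0.8364/2.584 = 0.3237 kJ/s.

0.324 kJ/s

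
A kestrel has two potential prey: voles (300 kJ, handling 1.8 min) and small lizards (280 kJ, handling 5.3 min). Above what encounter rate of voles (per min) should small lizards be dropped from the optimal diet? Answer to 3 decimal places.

At the threshold, the rate on voles alone equals the profitability of small lizards: λ·300/(1 + λ·1.8) = 280/5.3 = 52.83.
Rearranging, λ(300 − 52.83×1.8) = 52.83, so λ = 52.83/204.9 = 0.2578 per min.

0.258 per min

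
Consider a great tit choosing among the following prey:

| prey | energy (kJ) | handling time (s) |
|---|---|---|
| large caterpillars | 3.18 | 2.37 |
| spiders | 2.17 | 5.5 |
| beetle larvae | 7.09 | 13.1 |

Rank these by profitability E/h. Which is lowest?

spiders

In descending order of E/h:
large caterpillars: 3.18/2.37 = 1.34 kJ/s
beetle larvae: 7.09/13.1 = 0.541 kJ/s
spiders: 2.17/5.5 = 0.395 kJ/s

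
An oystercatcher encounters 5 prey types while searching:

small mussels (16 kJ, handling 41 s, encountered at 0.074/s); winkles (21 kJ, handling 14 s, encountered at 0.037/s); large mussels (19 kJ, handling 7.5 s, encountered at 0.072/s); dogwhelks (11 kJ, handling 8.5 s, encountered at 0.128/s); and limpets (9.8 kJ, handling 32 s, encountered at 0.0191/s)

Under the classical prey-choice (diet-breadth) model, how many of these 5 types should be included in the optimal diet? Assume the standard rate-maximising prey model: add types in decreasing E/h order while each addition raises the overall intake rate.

E/h in descending order: large mussels 2.53, winkles 1.5, dogwhelks 1.29, small mussels 0.39, limpets 0.306 kJ/s. The optimal diet is the largest prefix of this list for which every included type satisfies E_i/h_i > R on the types above it.
Rate on top 1: 0.8883. winkles: 1.5 > 0.8883 → include.
Rate on top 2: 1.042. dogwhelks: 1.29 > 1.042 → include.
Rate on top 3: 1.129. small mussels: 0.39 < 1.129 → exclude; stop.
Optimal diet: large mussels, winkles, dogwhelks — 3 of 5 types.

3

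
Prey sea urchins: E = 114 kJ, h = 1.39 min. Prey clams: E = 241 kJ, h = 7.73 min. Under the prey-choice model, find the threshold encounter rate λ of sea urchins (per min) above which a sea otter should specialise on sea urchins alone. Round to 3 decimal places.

0.441 per min

The zero-one rule: include clams iff E₂/h₂ > λE₁/(1+λh₁). Equality gives the switch point.
λE₁h₂ = E₂ + λE₂h₁ ⇒ λ = E₂/(E₁h₂ − E₂h₁) = 241/(881.2 − 335) = 0.4412 per min.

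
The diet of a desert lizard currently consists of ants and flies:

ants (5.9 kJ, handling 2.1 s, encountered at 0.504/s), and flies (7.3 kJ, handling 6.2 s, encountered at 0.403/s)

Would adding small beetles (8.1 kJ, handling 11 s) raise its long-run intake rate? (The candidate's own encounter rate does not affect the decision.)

No

On ants and flies alone, R = ΣλE/(1+Σλh) = 5.915/4.557 = 1.298 kJ/s.
small beetles: E/h = 8.1/11 = 0.7364 kJ/s.
0.7364 < 1.298, so adding small beetles would lower the average — exclude it.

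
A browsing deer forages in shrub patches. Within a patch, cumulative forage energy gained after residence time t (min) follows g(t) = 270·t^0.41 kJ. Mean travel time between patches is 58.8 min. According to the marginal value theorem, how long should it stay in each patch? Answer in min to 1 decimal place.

40.9 min

Maximise g(t)/(T+t): set derivative to zero → g'(t)(T+t) = g(t).
g'(t) = 0.41·270·t^-0.59. Setting 0.41·270·t^-0.59 = 270·t^0.41/(58.8+t) gives 0.41(58.8+t) = t, so 0.59·t = 0.41×58.8.
t* = 0.41×58.8/0.59 = 40.86 min.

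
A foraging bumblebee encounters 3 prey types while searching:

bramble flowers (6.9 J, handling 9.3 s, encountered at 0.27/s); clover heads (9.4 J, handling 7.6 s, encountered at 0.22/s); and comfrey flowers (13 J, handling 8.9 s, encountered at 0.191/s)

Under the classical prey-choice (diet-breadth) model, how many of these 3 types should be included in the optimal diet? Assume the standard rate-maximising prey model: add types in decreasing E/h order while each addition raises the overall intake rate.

2

Rank by E/h (J/s): comfrey flowers 1.46, clover heads 1.24, bramble flowers 0.742. Include each in turn until the next type's E/h falls below the running intake rate.
Rate on top 1: 0.9197. clover heads: 1.24 > 0.9197 → include.
Rate on top 2: 1.041. bramble flowers: 0.742 < 1.041 → exclude; stop.
Optimal diet: comfrey flowers, clover heads — 2 of 3 types.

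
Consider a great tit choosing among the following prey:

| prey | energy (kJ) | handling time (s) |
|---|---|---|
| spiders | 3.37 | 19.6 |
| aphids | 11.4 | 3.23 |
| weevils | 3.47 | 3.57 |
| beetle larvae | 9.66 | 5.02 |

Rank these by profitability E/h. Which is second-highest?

Profitability E/h (kJ/s): spiders = 3.37/19.6 = 0.172, aphids = 11.4/3.23 = 3.53, weevils = 3.47/3.57 = 0.972, beetle larvae = 9.66/5.02 = 1.92.
Ranked: aphids > beetle larvae > weevils > spiders.

beetle larvae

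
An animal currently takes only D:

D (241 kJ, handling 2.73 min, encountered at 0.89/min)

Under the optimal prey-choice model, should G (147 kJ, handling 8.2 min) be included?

Current rate: (0.89×241)/(1 + 0.89×2.73) = 62.54 kJ/min.
G: E/h = 147/8.2 = 17.93 kJ/min.
Since 17.93 < R, time spent handling G is better spent searching.

No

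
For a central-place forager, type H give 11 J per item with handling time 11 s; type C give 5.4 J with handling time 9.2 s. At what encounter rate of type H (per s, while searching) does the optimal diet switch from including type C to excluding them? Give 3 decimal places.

0.129 per s

At the threshold, the rate on type H alone equals the profitability of type C: λ·11/(1 + λ·11) = 5.4/9.2 = 0.587.
Rearranging, λ(11 − 0.587×11) = 0.587, so λ = 0.587/4.543 = 0.1292 per s.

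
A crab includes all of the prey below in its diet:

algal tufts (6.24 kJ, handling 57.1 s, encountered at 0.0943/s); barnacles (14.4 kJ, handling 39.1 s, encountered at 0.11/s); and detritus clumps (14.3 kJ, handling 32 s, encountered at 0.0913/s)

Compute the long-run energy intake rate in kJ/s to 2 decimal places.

0.26 kJ/s

Energy encountered per unit search time: 0.0943×6.24 + 0.11×14.4 + 0.0913×14.3 = 3.478 kJ/s.
Handling time per unit search time: 0.0943×57.1 + 0.11×39.1 + 0.0913×32 = 12.61.
Rate = 3.478/(1 + 12.61) = 0.2556 kJ/s.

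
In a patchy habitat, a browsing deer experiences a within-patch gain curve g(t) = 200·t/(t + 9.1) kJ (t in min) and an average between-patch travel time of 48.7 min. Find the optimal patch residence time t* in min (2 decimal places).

Optimal t* satisfies g'(t*) = g(t*)/(T + t*).
g'(t) = 200·9.1/(t + 9.1)². Setting 200·9.1/(t+9.1)² = 200t/[(t+9.1)(48.7+t)] gives 9.1(48.7+t) = t(t+9.1), so t² = 9.1×48.7 = 443.2.
t* = √443.2 = 21.05 min.

21.05 min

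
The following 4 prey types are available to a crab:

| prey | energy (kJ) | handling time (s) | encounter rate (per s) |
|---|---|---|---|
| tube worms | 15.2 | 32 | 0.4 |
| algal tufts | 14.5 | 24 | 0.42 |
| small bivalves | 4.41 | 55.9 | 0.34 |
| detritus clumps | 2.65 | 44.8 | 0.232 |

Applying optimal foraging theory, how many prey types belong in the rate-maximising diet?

E/h in descending order: algal tufts 0.604, tube worms 0.475, small bivalves 0.0789, detritus clumps 0.0592 kJ/s. The optimal diet is the largest prefix of this list for which every included type satisfies E_i/h_i > R on the types above it.
Rate on top 1: 0.5496. tube worms: 0.475 < 0.5496 → exclude; stop.
Optimal diet: algal tufts — 1 of 4 types.

1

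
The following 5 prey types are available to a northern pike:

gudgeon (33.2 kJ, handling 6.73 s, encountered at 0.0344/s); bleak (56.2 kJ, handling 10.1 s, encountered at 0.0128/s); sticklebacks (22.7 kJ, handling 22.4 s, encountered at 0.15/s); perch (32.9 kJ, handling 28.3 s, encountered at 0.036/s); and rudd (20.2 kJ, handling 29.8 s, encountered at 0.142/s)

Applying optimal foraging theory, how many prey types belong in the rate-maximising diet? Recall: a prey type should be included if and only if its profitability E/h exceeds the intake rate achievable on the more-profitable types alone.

2

Rank by E/h (kJ/s): bleak 5.56, gudgeon 4.93, perch 1.16, sticklebacks 1.01, rudd 0.678. Include each in turn until the next type's E/h falls below the running intake rate.
Rate on top 1: 0.637. gudgeon: 4.93 > 0.637 → include.
Rate on top 2: 1.368. perch: 1.16 < 1.368 → exclude; stop.
Optimal diet: bleak, gudgeon — 2 of 5 types.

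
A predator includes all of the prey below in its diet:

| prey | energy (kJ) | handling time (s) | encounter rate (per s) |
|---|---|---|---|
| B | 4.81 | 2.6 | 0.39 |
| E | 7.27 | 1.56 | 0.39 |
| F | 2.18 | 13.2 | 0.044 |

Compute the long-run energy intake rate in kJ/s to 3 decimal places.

R = (0.39×4.81 + 0.39×7.27 + 0.044×2.18) / (1 + 0.39×2.6 + 0.39×1.56 + 0.044×13.2) = 4.807/3.203 = 1.501 kJ/s.

1.501 kJ/s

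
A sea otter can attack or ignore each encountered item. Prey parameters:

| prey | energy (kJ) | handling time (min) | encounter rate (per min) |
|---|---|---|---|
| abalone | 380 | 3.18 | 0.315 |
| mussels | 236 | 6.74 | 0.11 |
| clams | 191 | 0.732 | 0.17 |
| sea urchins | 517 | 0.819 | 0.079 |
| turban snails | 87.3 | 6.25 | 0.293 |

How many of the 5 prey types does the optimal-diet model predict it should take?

3

Rank by E/h (kJ/min): sea urchins 631, clams 261, abalone 119, mussels 35, turban snails 14. Include each in turn until the next type's E/h falls below the running intake rate.
Rate on top 1: 38.36. clams: 261 > 38.36 → include.
Rate on top 2: 61.65. abalone: 119 > 61.65 → include.
Rate on top 3: 88.1. mussels: 35 < 88.1 → exclude; stop.
Optimal diet: sea urchins, clams, abalone — 3 of 5 types.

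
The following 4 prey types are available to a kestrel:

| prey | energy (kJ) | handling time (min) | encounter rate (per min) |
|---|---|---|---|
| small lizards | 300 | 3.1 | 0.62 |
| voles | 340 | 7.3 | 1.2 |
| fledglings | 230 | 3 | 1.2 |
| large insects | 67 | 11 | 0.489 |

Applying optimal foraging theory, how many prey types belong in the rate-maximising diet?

E/h in descending order: small lizards 96.8, fledglings 76.7, voles 46.6, large insects 6.09 kJ/min. The optimal diet is the largest prefix of this list for which every included type satisfies E_i/h_i > R on the types above it.
Rate on top 1: 63.66. fledglings: 76.7 > 63.66 → include.
Rate on top 2: 70.84. voles: 46.6 < 70.84 → exclude; stop.
Optimal diet: small lizards, fledglings — 2 of 4 types.

2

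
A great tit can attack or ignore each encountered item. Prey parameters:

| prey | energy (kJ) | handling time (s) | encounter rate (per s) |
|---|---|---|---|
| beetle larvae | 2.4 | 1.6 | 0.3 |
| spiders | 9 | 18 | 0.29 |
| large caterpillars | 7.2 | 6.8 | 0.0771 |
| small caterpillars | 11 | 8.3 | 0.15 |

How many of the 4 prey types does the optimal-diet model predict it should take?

Profitabilities (E/h, kJ/s): beetle larvae 1.5, small caterpillars 1.33, large caterpillars 1.06, spiders 0.5. Add prey in this order while the next type's profitability exceeds the intake rate on those already taken.
Rate on top 1: 0.4865. small caterpillars: 1.33 > 0.4865 → include.
Rate on top 2: 0.8697. large caterpillars: 1.06 > 0.8697 → include.
Rate on top 3: 0.9002. spiders: 0.5 < 0.9002 → exclude; stop.
Optimal diet: beetle larvae, small caterpillars, large caterpillars — 3 of 4 types.

3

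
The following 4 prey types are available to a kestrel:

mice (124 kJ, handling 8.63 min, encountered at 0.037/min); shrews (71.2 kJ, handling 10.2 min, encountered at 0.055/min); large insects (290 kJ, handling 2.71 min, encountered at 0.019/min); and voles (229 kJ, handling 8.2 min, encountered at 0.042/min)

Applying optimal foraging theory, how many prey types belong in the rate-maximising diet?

3

Rank by E/h (kJ/min): large insects 107, voles 27.9, mice 14.4, shrews 6.98. Include each in turn until the next type's E/h falls below the running intake rate.
Rate on top 1: 5.24. voles: 27.9 > 5.24 → include.
Rate on top 2: 10.84. mice: 14.4 > 10.84 → include.
Rate on top 3: 11.49. shrews: 6.98 < 11.49 → exclude; stop.
Optimal diet: large insects, voles, mice — 3 of 4 types.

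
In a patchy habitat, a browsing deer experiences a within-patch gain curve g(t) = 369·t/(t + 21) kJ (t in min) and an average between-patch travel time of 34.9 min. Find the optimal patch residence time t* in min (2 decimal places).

Maximise g(t)/(T+t): set derivative to zero → g'(t)(T+t) = g(t).
g'(t) = 369·21/(t + 21)². Setting 369·21/(t+21)² = 369t/[(t+21)(34.9+t)] gives 21(34.9+t) = t(t+21), so t² = 21×34.9 = 732.9.
t* = √732.9 = 27.07 min.

27.07 min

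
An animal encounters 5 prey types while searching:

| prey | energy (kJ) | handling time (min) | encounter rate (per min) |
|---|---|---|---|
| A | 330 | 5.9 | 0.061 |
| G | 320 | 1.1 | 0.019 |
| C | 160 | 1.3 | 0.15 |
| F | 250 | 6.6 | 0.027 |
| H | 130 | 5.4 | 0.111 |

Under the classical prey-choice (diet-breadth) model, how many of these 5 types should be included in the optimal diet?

Profitabilities (E/h, kJ/min): G 291, C 123, A 55.9, F 37.9, H 24.1. Add prey in this order while the next type's profitability exceeds the intake rate on those already taken.
Rate on top 1: 5.956. C: 123 > 5.956 → include.
Rate on top 2: 24.74. A: 55.9 > 24.74 → include.
Rate on top 3: 31.86. F: 37.9 > 31.86 → include.
Rate on top 4: 32.47. H: 24.1 < 32.47 → exclude; stop.
Optimal diet: G, C, A, F — 4 of 5 types.

4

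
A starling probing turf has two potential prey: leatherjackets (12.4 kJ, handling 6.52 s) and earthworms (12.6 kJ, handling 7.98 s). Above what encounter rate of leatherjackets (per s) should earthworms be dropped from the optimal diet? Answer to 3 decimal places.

Drop earthworms once their profitability E₂/h₂ falls below the rate achievable on leatherjackets alone: E₂/h₂ = λE₁/(1 + λh₁).
Solve for λ: λE₁h₂ = E₂(1 + λh₁) → λ(E₁h₂ − E₂h₁) = E₂ → λ = E₂/(E₁h₂ − E₂h₁).
λ = 12.6/(12.4×7.98 − 12.6×6.52) = 12.6/16.8 = 0.75 per s.

0.750 per s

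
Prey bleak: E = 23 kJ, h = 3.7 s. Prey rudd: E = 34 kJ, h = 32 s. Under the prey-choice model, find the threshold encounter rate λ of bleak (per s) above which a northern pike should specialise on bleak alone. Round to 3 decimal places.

At the threshold, the rate on bleak alone equals the profitability of rudd: λ·23/(1 + λ·3.7) = 34/32 = 1.062.
Rearranging, λ(23 − 1.062×3.7) = 1.062, so λ = 1.062/19.07 = 0.05572 per s.

0.056 per s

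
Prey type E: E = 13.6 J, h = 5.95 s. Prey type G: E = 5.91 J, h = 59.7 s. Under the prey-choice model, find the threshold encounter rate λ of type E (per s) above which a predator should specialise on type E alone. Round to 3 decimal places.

The zero-one rule: include type G iff E₂/h₂ > λE₁/(1+λh₁). Equality gives the switch point.
λE₁h₂ = E₂ + λE₂h₁ ⇒ λ = E₂/(E₁h₂ − E₂h₁) = 5.91/(811.9 − 35.16) = 0.007609 per s.

0.008 per s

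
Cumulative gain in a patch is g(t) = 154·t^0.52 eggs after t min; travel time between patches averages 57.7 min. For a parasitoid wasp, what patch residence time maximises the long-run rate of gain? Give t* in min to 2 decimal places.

Maximise g(t)/(T+t): set derivative to zero → g'(t)(T+t) = g(t).
g'(t) = 0.52·154·t^-0.48. Setting 0.52·154·t^-0.48 = 154·t^0.52/(57.7+t) gives 0.52(57.7+t) = t, so 0.48·t = 0.52×57.7.
t* = 0.52×57.7/0.48 = 62.51 min.

62.51 min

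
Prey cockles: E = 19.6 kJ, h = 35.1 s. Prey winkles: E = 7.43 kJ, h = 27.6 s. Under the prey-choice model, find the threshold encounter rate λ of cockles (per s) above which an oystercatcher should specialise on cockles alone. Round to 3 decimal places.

At the threshold, the rate on cockles alone equals the profitability of winkles: λ·19.6/(1 + λ·35.1) = 7.43/27.6 = 0.2692.
Rearranging, λ(19.6 − 0.2692×35.1) = 0.2692, so λ = 0.2692/10.15 = 0.02652 per s.

0.027 per s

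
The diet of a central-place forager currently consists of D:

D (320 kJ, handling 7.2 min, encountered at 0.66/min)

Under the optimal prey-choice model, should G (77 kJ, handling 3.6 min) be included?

No

Intake rate on the current diet: R = (0.66×320) / (1 + 0.66×7.2) = 211.2/5.752 = 36.72 kJ/min.
G: E/h = 77/3.6 = 21.39 kJ/min.
21.39 < 36.72, so adding G would lower the average — exclude it.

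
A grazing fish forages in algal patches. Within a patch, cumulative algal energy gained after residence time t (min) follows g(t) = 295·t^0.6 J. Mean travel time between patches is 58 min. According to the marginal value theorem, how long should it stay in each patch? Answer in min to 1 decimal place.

87.0 min

By the marginal value theorem, leave when the instantaneous gain rate g'(t) equals the habitat-wide average g(t)/(T + t).
g'(t) = 0.6·295·t^-0.4. Setting 0.6·295·t^-0.4 = 295·t^0.6/(58+t) gives 0.6(58+t) = t, so 0.40·t = 0.6×58.
t* = 0.6×58/0.40 = 87 min.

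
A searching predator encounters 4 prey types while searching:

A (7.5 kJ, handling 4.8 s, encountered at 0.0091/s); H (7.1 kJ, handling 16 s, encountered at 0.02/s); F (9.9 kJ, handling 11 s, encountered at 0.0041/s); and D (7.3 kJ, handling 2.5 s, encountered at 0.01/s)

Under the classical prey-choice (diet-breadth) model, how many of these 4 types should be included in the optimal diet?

E/h in descending order: D 2.92, A 1.56, F 0.9, H 0.444 kJ/s. The optimal diet is the largest prefix of this list for which every included type satisfies E_i/h_i > R on the types above it.
Rate on top 1: 0.07122. A: 1.56 > 0.07122 → include.
Rate on top 2: 0.1322. F: 0.9 > 0.1322 → include.
Rate on top 3: 0.1633. H: 0.444 > 0.1633 → include.
Optimal diet: D, A, F, H — 4 of 4 types.

4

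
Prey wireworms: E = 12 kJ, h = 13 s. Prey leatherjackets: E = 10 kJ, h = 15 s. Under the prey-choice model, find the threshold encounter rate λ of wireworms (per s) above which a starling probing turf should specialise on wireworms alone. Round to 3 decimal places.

0.200 per s

The zero-one rule: include leatherjackets iff E₂/h₂ > λE₁/(1+λh₁). Equality gives the switch point.
λE₁h₂ = E₂ + λE₂h₁ ⇒ λ = E₂/(E₁h₂ − E₂h₁) = 10/(180 − 130) = 0.2 per s.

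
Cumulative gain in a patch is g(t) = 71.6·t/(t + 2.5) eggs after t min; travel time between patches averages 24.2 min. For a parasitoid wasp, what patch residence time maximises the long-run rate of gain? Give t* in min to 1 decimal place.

Maximise g(t)/(T+t): set derivative to zero → g'(t)(T+t) = g(t).
g'(t) = 71.6·2.5/(t + 2.5)². Setting 71.6·2.5/(t+2.5)² = 71.6t/[(t+2.5)(24.2+t)] gives 2.5(24.2+t) = t(t+2.5), so t² = 2.5×24.2 = 60.5.
t* = √60.5 = 7.778 min.

7.8 min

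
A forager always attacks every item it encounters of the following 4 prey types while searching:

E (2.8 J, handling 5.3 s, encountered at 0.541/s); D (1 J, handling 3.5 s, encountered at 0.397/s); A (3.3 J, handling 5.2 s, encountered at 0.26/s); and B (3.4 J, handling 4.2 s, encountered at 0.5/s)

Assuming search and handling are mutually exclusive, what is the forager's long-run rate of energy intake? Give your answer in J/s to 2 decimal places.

0.51 J/s

Energy encountered per unit search time: 0.541×2.8 + 0.397×1 + 0.26×3.3 + 0.5×3.4 = 4.47 J/s.
Handling time per unit search time: 0.541×5.3 + 0.397×3.5 + 0.26×5.2 + 0.5×4.2 = 7.709.
Rate = 4.47/(1 + 7.709) = 0.5133 J/s.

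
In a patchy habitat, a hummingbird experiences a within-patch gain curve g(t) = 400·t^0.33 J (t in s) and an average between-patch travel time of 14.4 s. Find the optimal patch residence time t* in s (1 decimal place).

Optimal t* satisfies g'(t*) = g(t*)/(T + t*).
g'(t) = 0.33·400·t^-0.67. Setting 0.33·400·t^-0.67 = 400·t^0.33/(14.4+t) gives 0.33(14.4+t) = t, so 0.67·t = 0.33×14.4.
t* = 0.33×14.4/0.67 = 7.093 s.

7.1 s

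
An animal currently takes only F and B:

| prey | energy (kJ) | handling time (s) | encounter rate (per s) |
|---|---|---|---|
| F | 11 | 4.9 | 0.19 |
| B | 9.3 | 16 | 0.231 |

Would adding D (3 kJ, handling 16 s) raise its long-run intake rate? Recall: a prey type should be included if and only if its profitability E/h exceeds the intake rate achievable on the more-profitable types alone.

Current rate: (0.19×11 + 0.231×9.3)/(1 + 0.19×4.9 + 0.231×16) = 0.7532 kJ/s.
Profitability of D: 3/16 = 0.1875 kJ/s.
0.1875 < 0.7532, so adding D would lower the average — exclude it.

No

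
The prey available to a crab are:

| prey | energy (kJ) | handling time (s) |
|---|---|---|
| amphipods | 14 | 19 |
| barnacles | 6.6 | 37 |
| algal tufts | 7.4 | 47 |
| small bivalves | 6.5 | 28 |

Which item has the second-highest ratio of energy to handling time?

Profitability E/h (kJ/s): amphipods = 14/19 = 0.737, barnacles = 6.6/37 = 0.178, algal tufts = 7.4/47 = 0.157, small bivalves = 6.5/28 = 0.232.
Ranked: amphipods > small bivalves > barnacles > algal tufts.

small bivalves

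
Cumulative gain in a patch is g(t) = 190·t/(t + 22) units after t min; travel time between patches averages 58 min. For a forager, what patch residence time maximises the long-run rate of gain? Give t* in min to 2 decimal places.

By the marginal value theorem, leave when the instantaneous gain rate g'(t) equals the habitat-wide average g(t)/(T + t).
g'(t) = 190·22/(t + 22)². Setting 190·22/(t+22)² = 190t/[(t+22)(58+t)] gives 22(58+t) = t(t+22), so t² = 22×58 = 1276.
t* = √1276 = 35.72 min.

35.72 min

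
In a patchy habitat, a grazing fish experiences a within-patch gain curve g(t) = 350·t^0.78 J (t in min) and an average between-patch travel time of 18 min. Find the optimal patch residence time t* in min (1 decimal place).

Optimal t* satisfies g'(t*) = g(t*)/(T + t*).
g'(t) = 0.78·350·t^-0.22. Setting 0.78·350·t^-0.22 = 350·t^0.78/(18+t) gives 0.78(18+t) = t, so 0.22·t = 0.78×18.
t* = 0.78×18/0.22 = 63.82 min.

63.8 min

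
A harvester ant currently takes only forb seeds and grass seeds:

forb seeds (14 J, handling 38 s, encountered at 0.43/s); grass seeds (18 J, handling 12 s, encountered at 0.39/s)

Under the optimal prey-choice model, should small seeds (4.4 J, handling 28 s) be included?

No

Intake rate on the current diet: R = (0.43×14 + 0.39×18) / (1 + 0.43×38 + 0.39×12) = 13.04/22.02 = 0.5922 J/s.
small seeds: E/h = 4.4/28 = 0.1571 J/s.
0.1571 < 0.5922, so adding small seeds would lower the average — exclude it.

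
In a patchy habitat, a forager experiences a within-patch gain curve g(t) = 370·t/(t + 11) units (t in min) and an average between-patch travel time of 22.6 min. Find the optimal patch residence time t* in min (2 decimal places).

15.77 min

By the marginal value theorem, leave when the instantaneous gain rate g'(t) equals the habitat-wide average g(t)/(T + t).
g'(t) = 370·11/(t + 11)². Setting 370·11/(t+11)² = 370t/[(t+11)(22.6+t)] gives 11(22.6+t) = t(t+11), so t² = 11×22.6 = 248.6.
t* = √248.6 = 15.77 min.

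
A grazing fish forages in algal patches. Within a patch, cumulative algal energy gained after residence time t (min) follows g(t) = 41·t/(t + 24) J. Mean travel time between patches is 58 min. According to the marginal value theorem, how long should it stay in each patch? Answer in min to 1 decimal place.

By the marginal value theorem, leave when the instantaneous gain rate g'(t) equals the habitat-wide average g(t)/(T + t).
g'(t) = 41·24/(t + 24)². Setting 41·24/(t+24)² = 41t/[(t+24)(58+t)] gives 24(58+t) = t(t+24), so t² = 24×58 = 1392.
t* = √1392 = 37.31 min.

37.3 min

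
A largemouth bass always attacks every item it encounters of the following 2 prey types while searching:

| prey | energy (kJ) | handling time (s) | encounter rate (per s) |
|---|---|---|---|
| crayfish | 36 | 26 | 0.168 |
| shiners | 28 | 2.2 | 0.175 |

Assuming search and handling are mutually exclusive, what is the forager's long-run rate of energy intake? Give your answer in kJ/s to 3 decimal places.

1.903 kJ/s

R = (0.168×36 + 0.175×28) / (1 + 0.168×26 + 0.175×2.2) = 10.95/5.753 = 1.903 kJ/s.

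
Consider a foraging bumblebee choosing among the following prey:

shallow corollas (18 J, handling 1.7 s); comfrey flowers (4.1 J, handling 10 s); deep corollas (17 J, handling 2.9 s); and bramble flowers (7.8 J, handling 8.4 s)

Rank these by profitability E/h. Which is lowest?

comfrey flowers

In descending order of E/h:
shallow corollas: 18/1.7 = 10.6 J/s
deep corollas: 17/2.9 = 5.86 J/s
bramble flowers: 7.8/8.4 = 0.929 J/s
comfrey flowers: 4.1/10 = 0.41 J/s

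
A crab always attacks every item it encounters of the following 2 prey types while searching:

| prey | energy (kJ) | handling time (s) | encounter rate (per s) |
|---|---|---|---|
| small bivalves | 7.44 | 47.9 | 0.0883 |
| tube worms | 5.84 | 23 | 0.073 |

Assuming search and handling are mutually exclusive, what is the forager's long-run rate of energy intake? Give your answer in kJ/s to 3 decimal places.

0.157 kJ/s

Energy encountered per unit search time: 0.0883×7.44 + 0.073×5.84 = 1.083 kJ/s.
Handling time per unit search time: 0.0883×47.9 + 0.073×23 = 5.909.
Rate = 1.083/(1 + 5.909) = 0.1568 kJ/s.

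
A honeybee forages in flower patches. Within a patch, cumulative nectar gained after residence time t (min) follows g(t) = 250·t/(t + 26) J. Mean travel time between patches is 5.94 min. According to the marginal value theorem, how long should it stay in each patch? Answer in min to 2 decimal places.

Optimal t* satisfies g'(t*) = g(t*)/(T + t*).
g'(t) = 250·26/(t + 26)². Setting 250·26/(t+26)² = 250t/[(t+26)(5.94+t)] gives 26(5.94+t) = t(t+26), so t² = 26×5.94 = 154.4.
t* = √154.4 = 12.43 min.

12.43 min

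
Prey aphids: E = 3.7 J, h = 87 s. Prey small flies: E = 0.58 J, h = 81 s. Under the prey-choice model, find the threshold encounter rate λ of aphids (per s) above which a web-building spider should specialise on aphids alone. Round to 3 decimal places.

0.002 per s

The zero-one rule: include small flies iff E₂/h₂ > λE₁/(1+λh₁). Equality gives the switch point.
λE₁h₂ = E₂ + λE₂h₁ ⇒ λ = E₂/(E₁h₂ − E₂h₁) = 0.58/(299.7 − 50.46) = 0.002327 per s.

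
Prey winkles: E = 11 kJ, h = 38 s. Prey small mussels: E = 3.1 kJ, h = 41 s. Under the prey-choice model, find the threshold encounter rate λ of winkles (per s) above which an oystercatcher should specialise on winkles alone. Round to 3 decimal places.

The zero-one rule: include small mussels iff E₂/h₂ > λE₁/(1+λh₁). Equality gives the switch point.
λE₁h₂ = E₂ + λE₂h₁ ⇒ λ = E₂/(E₁h₂ − E₂h₁) = 3.1/(451 − 117.8) = 0.009304 per s.

0.009 per s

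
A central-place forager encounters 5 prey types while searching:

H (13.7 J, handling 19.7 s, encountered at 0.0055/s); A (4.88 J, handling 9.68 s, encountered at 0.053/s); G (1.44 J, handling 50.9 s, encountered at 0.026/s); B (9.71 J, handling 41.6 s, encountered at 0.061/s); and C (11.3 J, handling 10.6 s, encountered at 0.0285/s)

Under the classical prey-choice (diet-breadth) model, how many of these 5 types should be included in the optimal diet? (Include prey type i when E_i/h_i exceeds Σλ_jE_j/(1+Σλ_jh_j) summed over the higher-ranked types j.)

E/h in descending order: C 1.07, H 0.695, A 0.504, B 0.233, G 0.0283 J/s. The optimal diet is the largest prefix of this list for which every included type satisfies E_i/h_i > R on the types above it.
Rate on top 1: 0.2473. H: 0.695 > 0.2473 → include.
Rate on top 2: 0.2818. A: 0.504 > 0.2818 → include.
Rate on top 3: 0.3411. B: 0.233 < 0.3411 → exclude; stop.
Optimal diet: C, H, A — 3 of 5 types.

3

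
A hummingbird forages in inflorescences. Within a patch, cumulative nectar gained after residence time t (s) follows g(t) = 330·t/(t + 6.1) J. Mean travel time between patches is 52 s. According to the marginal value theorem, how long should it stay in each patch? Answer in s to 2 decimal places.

Optimal t* satisfies g'(t*) = g(t*)/(T + t*).
g'(t) = 330·6.1/(t + 6.1)². Setting 330·6.1/(t+6.1)² = 330t/[(t+6.1)(52+t)] gives 6.1(52+t) = t(t+6.1), so t² = 6.1×52 = 317.2.
t* = √317.2 = 17.81 s.

17.81 s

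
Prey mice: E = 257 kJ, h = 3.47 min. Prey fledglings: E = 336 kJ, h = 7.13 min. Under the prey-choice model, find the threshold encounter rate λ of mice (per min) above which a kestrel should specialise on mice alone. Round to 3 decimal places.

Drop fledglings once their profitability E₂/h₂ falls below the rate achievable on mice alone: E₂/h₂ = λE₁/(1 + λh₁).
Solve for λ: λE₁h₂ = E₂(1 + λh₁) → λ(E₁h₂ − E₂h₁) = E₂ → λ = E₂/(E₁h₂ − E₂h₁).
λ = 336/(257×7.13 − 336×3.47) = 336/666.5 = 0.5041 per min.

0.504 per min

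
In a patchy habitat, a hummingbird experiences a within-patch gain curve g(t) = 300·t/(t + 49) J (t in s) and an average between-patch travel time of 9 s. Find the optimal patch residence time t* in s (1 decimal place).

Optimal t* satisfies g'(t*) = g(t*)/(T + t*).
g'(t) = 300·49/(t + 49)². Setting 300·49/(t+49)² = 300t/[(t+49)(9+t)] gives 49(9+t) = t(t+49), so t² = 49×9 = 441.
t* = √441 = 21 s.

21.0 s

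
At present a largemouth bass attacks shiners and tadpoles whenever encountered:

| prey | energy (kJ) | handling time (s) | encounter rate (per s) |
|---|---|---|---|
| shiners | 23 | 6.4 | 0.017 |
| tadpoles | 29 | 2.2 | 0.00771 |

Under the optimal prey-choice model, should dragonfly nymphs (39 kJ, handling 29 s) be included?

Current rate: (0.017×23 + 0.00771×29)/(1 + 0.017×6.4 + 0.00771×2.2) = 0.5459 kJ/s.
dragonfly nymphs: E/h = 39/29 = 1.345 kJ/s.
1.345 > 0.5459, so adding dragonfly nymphs raises the average — include it.

Yes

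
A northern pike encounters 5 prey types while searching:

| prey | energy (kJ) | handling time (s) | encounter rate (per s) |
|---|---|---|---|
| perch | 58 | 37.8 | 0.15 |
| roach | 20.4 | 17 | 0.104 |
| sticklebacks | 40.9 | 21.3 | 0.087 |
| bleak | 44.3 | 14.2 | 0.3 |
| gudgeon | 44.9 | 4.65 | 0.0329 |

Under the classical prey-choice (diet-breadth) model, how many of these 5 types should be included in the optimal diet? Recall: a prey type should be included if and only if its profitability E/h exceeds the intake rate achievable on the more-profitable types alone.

Rank by E/h (kJ/s): gudgeon 9.66, bleak 3.12, sticklebacks 1.92, perch 1.53, roach 1.2. Include each in turn until the next type's E/h falls below the running intake rate.
Rate on top 1: 1.281. bleak: 3.12 > 1.281 → include.
Rate on top 2: 2.728. sticklebacks: 1.92 < 2.728 → exclude; stop.
Optimal diet: gudgeon, bleak — 2 of 5 types.

2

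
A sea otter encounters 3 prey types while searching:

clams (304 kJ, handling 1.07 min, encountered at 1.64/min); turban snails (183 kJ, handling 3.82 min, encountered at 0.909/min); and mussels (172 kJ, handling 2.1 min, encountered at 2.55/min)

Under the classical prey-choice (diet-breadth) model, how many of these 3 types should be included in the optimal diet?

Profitabilities (E/h, kJ/min): clams 284, mussels 81.9, turban snails 47.9. Add prey in this order while the next type's profitability exceeds the intake rate on those already taken.
Rate on top 1: 181. mussels: 81.9 < 181 → exclude; stop.
Optimal diet: clams — 1 of 3 types.

1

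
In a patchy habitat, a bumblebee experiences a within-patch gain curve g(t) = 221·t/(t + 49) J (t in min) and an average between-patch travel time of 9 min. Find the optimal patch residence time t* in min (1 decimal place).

Maximise g(t)/(T+t): set derivative to zero → g'(t)(T+t) = g(t).
g'(t) = 221·49/(t + 49)². Setting 221·49/(t+49)² = 221t/[(t+49)(9+t)] gives 49(9+t) = t(t+49), so t² = 49×9 = 441.
t* = √441 = 21 min.

21.0 min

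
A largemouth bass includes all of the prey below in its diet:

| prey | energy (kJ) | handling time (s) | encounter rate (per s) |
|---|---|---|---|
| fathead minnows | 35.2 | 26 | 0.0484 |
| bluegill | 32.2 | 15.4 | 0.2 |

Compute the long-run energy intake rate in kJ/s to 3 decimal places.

Energy encountered per unit search time: 0.0484×35.2 + 0.2×32.2 = 8.144 kJ/s.
Handling time per unit search time: 0.0484×26 + 0.2×15.4 = 4.338.
Rate = 8.144/(1 + 4.338) = 1.525 kJ/s.

1.525 kJ/s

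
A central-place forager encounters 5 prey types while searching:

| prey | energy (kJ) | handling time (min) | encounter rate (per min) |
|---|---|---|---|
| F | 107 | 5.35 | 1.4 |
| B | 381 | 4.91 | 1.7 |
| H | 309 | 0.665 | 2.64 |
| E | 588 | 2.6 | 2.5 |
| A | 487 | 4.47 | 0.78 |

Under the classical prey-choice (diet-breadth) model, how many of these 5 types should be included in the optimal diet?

Profitabilities (E/h, kJ/min): H 465, E 226, A 109, B 77.6, F 20. Add prey in this order while the next type's profitability exceeds the intake rate on those already taken.
Rate on top 1: 296. E: 226 < 296 → exclude; stop.
Optimal diet: H — 1 of 5 types.

1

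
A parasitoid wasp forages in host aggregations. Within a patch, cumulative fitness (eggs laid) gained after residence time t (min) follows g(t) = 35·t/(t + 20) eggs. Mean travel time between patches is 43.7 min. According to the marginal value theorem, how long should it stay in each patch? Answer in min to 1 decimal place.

29.6 min

By the marginal value theorem, leave when the instantaneous gain rate g'(t) equals the habitat-wide average g(t)/(T + t).
g'(t) = 35·20/(t + 20)². Setting 35·20/(t+20)² = 35t/[(t+20)(43.7+t)] gives 20(43.7+t) = t(t+20), so t² = 20×43.7 = 874.
t* = √874 = 29.56 min.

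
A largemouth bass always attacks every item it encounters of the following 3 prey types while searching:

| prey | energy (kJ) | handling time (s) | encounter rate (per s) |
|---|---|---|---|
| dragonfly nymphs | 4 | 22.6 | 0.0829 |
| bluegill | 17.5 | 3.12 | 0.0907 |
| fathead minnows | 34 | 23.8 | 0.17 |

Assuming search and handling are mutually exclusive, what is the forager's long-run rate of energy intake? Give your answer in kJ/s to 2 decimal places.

1.07 kJ/s

R = (0.0829×4 + 0.0907×17.5 + 0.17×34) / (1 + 0.0829×22.6 + 0.0907×3.12 + 0.17×23.8) = 7.699/7.203 = 1.069 kJ/s.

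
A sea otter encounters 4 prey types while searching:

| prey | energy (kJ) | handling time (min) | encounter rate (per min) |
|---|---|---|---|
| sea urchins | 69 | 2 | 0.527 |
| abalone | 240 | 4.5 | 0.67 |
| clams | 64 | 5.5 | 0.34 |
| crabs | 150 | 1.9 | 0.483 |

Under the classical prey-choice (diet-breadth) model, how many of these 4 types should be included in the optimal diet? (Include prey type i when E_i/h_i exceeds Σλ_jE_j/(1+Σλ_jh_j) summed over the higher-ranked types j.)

E/h in descending order: crabs 78.9, abalone 53.3, sea urchins 34.5, clams 11.6 kJ/min. The optimal diet is the largest prefix of this list for which every included type satisfies E_i/h_i > R on the types above it.
Rate on top 1: 37.78. abalone: 53.3 > 37.78 → include.
Rate on top 2: 47.29. sea urchins: 34.5 < 47.29 → exclude; stop.
Optimal diet: crabs, abalone — 2 of 4 types.

2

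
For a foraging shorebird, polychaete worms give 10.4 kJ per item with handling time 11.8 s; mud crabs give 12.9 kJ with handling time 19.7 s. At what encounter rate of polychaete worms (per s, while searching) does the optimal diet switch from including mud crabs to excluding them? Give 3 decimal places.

At the threshold, the rate on polychaete worms alone equals the profitability of mud crabs: λ·10.4/(1 + λ·11.8) = 12.9/19.7 = 0.6548.
Rearranging, λ(10.4 − 0.6548×11.8) = 0.6548, so λ = 0.6548/2.673 = 0.245 per s.

0.245 per s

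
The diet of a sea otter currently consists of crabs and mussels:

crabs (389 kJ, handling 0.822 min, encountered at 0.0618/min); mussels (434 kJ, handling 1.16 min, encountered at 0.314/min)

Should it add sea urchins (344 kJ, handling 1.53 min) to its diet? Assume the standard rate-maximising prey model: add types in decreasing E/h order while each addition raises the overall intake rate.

Intake rate on the current diet: R = (0.0618×389 + 0.314×434) / (1 + 0.0618×0.822 + 0.314×1.16) = 160.3/1.415 = 113.3 kJ/min.
sea urchins: E/h = 344/1.53 = 224.8 kJ/min.
224.8 > 113.3, so adding sea urchins raises the average — include it.

Yes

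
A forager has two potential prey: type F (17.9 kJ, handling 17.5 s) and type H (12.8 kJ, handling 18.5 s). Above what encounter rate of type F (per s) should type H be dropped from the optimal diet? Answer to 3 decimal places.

0.119 per s

The zero-one rule: include type H iff E₂/h₂ > λE₁/(1+λh₁). Equality gives the switch point.
λE₁h₂ = E₂ + λE₂h₁ ⇒ λ = E₂/(E₁h₂ − E₂h₁) = 12.8/(331.1 − 224) = 0.1195 per s.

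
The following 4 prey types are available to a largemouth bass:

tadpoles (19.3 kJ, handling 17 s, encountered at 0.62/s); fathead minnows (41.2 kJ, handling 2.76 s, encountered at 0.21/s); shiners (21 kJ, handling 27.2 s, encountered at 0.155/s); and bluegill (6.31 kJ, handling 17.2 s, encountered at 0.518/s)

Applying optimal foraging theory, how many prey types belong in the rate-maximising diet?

E/h in descending order: fathead minnows 14.9, tadpoles 1.14, shiners 0.772, bluegill 0.367 kJ/s. The optimal diet is the largest prefix of this list for which every included type satisfies E_i/h_i > R on the types above it.
Rate on top 1: 5.477. tadpoles: 1.14 < 5.477 → exclude; stop.
Optimal diet: fathead minnows — 1 of 4 types.

1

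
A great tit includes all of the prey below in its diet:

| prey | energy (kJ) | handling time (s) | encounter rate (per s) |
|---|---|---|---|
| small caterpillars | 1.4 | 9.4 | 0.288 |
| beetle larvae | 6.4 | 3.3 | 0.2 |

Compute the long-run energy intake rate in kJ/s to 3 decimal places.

R = Σλ_iE_i / (1 + Σλ_ih_i)
Numerator: 0.288×1.4 + 0.2×6.4 = 1.683
Denominator: 1 + 0.288×9.4 + 0.2×3.3 = 4.367
R = 1.683/4.367 = 0.3854 kJ/s

0.385 kJ/s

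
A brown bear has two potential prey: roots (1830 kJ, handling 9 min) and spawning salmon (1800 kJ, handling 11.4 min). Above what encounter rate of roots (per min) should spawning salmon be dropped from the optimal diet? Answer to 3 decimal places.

0.386 per min

At the threshold, the rate on roots alone equals the profitability of spawning salmon: λ·1830/(1 + λ·9) = 1800/11.4 = 157.9.
Rearranging, λ(1830 − 157.9×9) = 157.9, so λ = 157.9/408.9 = 0.3861 per min.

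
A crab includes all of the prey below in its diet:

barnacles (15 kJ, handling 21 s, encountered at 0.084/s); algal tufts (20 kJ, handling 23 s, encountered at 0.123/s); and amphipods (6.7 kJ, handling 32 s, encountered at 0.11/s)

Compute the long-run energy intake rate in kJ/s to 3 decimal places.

R = Σλ_iE_i / (1 + Σλ_ih_i)
Numerator: 0.084×15 + 0.123×20 + 0.11×6.7 = 4.457
Denominator: 1 + 0.084×21 + 0.123×23 + 0.11×32 = 9.113
R = 4.457/9.113 = 0.4891 kJ/s

0.489 kJ/s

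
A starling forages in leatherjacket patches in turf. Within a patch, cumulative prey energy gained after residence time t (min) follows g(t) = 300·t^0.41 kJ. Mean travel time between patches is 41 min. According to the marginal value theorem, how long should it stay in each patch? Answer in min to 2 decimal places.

Maximise g(t)/(T+t): set derivative to zero → g'(t)(T+t) = g(t).
g'(t) = 0.41·300·t^-0.59. Setting 0.41·300·t^-0.59 = 300·t^0.41/(41+t) gives 0.41(41+t) = t, so 0.59·t = 0.41×41.
t* = 0.41×41/0.59 = 28.49 min.

28.49 min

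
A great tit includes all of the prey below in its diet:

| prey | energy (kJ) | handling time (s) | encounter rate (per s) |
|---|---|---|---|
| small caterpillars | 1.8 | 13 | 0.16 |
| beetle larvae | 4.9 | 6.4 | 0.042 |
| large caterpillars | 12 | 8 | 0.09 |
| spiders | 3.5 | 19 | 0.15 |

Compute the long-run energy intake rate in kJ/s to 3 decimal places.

R = (0.16×1.8 + 0.042×4.9 + 0.09×12 + 0.15×3.5) / (1 + 0.16×13 + 0.042×6.4 + 0.09×8 + 0.15×19) = 2.099/6.919 = 0.3033 kJ/s.

0.303 kJ/s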